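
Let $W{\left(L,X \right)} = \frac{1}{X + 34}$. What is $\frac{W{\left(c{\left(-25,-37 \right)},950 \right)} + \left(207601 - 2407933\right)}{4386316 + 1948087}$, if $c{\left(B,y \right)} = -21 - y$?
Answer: $- \frac{2165126687}{6233052552} \approx -0.34736$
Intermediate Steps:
$W{\left(L,X \right)} = \frac{1}{34 + X}$
$\frac{W{\left(c{\left(-25,-37 \right)},950 \right)} + \left(207601 - 2407933\right)}{4386316 + 1948087} = \frac{\frac{1}{34 + 950} + \left(207601 - 2407933\right)}{4386316 + 1948087} = \frac{\frac{1}{984} - 2200332}{6334403} = \left(\frac{1}{984} - 2200332\right) \frac{1}{6334403} = \left(- \frac{2165126687}{984}\right) \frac{1}{6334403} = - \frac{2165126687}{6233052552}$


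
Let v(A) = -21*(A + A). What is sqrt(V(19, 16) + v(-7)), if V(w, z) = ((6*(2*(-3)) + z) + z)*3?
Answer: sqrt(282) ≈ 16.793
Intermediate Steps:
V(w, z) = -108 + 6*z (V(w, z) = ((6*(-6) + z) + z)*3 = ((-36 + z) + z)*3 = (-36 + 2*z)*3 = -108 + 6*z)
v(A) = -42*A
sqrt(V(19, 16) + v(-7)) = sqrt((-108 + 6*16) - 42*(-7)) = sqrt((-108 + 96) + 294) = sqrt(-12 + 294) = sqrt(282)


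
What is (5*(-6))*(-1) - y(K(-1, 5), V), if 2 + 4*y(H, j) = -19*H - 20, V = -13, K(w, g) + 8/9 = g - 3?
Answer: 367/9 ≈ 40.778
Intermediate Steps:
K(w, g) = -35/9 + g (K(w, g) = -8/9 + (g - 3) = -8/9 + (-3 + g) = -35/9 + g)
y(H, j) = -11/2 - 19*H/4 (y(H, j) = -1/2 + (-19*H - 20)/4 = -1/2 + (-20 - 19*H)/4 = -1/2 + (-5 - 19*H/4) = -11/2 - 19*H/4)
(5*(-6))*(-1) - y(K(-1, 5), V) = (5*(-6))*(-1) - (-11/2 - 19*(-35/9 + 5)/4) = -30*(-1) - (-11/2 - 19/4*10/9) = 30 - (-11/2 - 95/18) = 30 - 1*(-97/9) = 30 + 97/9 = 367/9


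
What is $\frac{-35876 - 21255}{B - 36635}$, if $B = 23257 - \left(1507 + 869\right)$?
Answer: $\frac{57131}{15754} \approx 3.6264$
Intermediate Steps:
$B = 20881$ ($B = 23257 - 2376 = 20881$)
$\frac{-35876 - 21255}{B - 36635} = \frac{-35876 - 21255}{20881 - 36635} = - \frac{57131}{-15754} = \left(-57131\right) \left(- \frac{1}{15754}\right) = \frac{57131}{15754}$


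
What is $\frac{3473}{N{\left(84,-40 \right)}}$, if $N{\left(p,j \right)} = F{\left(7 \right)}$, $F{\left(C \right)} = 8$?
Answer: $\frac{3473}{8} \approx 434.13$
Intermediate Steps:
$N{\left(p,j \right)} = 8$
$\frac{3473}{N{\left(84,-40 \right)}} = \frac{3473}{8}$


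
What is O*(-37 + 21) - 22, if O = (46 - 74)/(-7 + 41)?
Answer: -150/17 ≈ -8.8235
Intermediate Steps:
O = -14/17 (O = -28/34 = -28*1/34 = -14/17 ≈ -0.82353)
O*(-37 + 21) - 22 = -14*(-37 + 21)/17 - 22 = -14/17*(-16) - 22 = 224/17 - 22 = -150/17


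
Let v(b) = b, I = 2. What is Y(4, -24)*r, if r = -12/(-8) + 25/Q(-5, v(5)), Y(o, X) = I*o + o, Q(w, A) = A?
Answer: 78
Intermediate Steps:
Y(o, X) = 3*o (Y(o, X) = 2*o + o = 3*o)
r = 13/2 (r = -12/(-8) + 25/5 = -12*(-⅛) + 25*(⅕) = 3/2 + 5 = 13/2 ≈ 6.5000)
Y(4, -24)*r = (3*4)*(13/2) = 12*(13/2) = 78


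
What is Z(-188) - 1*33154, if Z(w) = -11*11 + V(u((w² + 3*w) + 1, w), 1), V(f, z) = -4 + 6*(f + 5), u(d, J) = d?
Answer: 175437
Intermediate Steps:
V(f, z) = 26 + 6*f (V(f, z) = -4 + 6*(5 + f) = -4 + (30 + 6*f) = 26 + 6*f)
Z(w) = -89 + 6*w² + 18*w (Z(w) = -11*11 + (26 + 6*((w² + 3*w) + 1)) = -121 + (26 + 6*(1 + w² + 3*w)) = -121 + (26 + (6 + 6*w² + 18*w)) = -121 + (32 + 6*w² + 18*w) = -89 + 6*w² + 18*w)
Z(-188) - 1*33154 = (-89 + 6*(-188)² + 18*(-188)) - 1*33154 = (-89 + 6*35344 - 3384) - 33154 = (-89 + 212064 - 3384) - 33154 = 208591 - 33154 = 175437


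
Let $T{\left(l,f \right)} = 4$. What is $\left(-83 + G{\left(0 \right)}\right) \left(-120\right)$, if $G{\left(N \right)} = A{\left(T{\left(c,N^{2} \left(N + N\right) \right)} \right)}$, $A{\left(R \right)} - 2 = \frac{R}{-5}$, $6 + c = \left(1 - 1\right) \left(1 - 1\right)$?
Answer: $9816$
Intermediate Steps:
$c = -6$ ($c = -6 + \left(1 - 1\right) \left(1 - 1\right) = -6 + 0 \cdot 0 = -6 + 0 = -6$)
$A{\left(R \right)} = 2 - \frac{R}{5}$ ($A{\left(R \right)} = 2 + \frac{R}{-5} = 2 + R \left(- \frac{1}{5}\right) = 2 - \frac{R}{5}$)
$G{\left(N \right)} = \frac{6}{5}$ ($G{\left(N \right)} = 2 - \frac{4}{5} = \frac{6}{5}$)
$\left(-83 + G{\left(0 \right)}\right) \left(-120\right) = \left(-83 + \frac{6}{5}\right) \left(-120\right) = \left(- \frac{409}{5}\right) \left(-120\right) = 9816$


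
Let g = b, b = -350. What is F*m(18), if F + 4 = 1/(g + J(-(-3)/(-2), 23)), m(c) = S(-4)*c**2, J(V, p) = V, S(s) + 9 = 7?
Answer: 1823472/703 ≈ 2593.8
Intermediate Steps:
S(s) = -2 (S(s) = -9 + 7 = -2)
g = -350
m(c) = -2*c**2
F = -2814/703 (F = -4 + 1/(-350 - (-3)/(-2)) = -4 + 1/(-350 - (-3)*(-1)/2) = -4 + 1/(-350 - 1*3/2) = -4 + 1/(-350 - 3/2) = -4 + 1/(-703/2) = -4 - 2/703 = -2814/703 ≈ -4.0028)
F*m(18) = -(-5628)*18**2/703 = -(-5628)*324/703 = -2814/703*(-648) = 1823472/703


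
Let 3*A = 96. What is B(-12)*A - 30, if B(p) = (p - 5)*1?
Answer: -574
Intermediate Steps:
B(p) = -5 + p (B(p) = (-5 + p)*1 = -5 + p)
A = 32 (A = (1/3)*96 = 32)
B(-12)*A - 30 = (-5 - 12)*32 - 30 = -17*32 - 30 = -544 - 30 = -574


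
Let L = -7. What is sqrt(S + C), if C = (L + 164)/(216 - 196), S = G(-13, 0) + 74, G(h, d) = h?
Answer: 9*sqrt(85)/10 ≈ 8.2976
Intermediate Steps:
S = 61 (S = -13 + 74 = 61)
C = 157/20 (C = (-7 + 164)/(216 - 196) = 157/20 ≈ 7.8500)
sqrt(S + C) = sqrt(61 + 157/20) = sqrt(1377/20) = 9*sqrt(85)/10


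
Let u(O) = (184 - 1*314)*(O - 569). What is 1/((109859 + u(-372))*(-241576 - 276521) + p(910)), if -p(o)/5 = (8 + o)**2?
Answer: -1/120300637953 ≈ -8.3125e-12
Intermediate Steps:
u(O) = 73970 - 130*O (u(O) = (184 - 314)*(-569 + O) = -130*(-569 + O) = 73970 - 130*O)
p(o) = -5*(8 + o)**2
1/((109859 + u(-372))*(-241576 - 276521) + p(910)) = 1/((109859 + (73970 - 130*(-372)))*(-241576 - 276521) - 5*(8 + 910)**2) = 1/((109859 + (73970 + 48360))*(-518097) - 5*918**2) = 1/((109859 + 122330)*(-518097) - 5*842724) = 1/(232189*(-518097) - 4213620) = 1/(-120296424333 - 4213620) = 1/(-120300637953) = -1/120300637953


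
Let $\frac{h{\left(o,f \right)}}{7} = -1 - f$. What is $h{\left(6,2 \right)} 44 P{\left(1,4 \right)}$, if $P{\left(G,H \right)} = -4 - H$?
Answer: $7392$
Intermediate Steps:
$h{\left(o,f \right)} = -7 - 7 f$ ($h{\left(o,f \right)} = 7 \left(-1 - f\right) = -7 - 7 f$)
$h{\left(6,2 \right)} 44 P{\left(1,4 \right)} = \left(-7 - 14\right) 44 \left(-4 - 4\right) = \left(-21\right) 44 \left(-8\right) = \left(-924\right) \left(-8\right) = 7392$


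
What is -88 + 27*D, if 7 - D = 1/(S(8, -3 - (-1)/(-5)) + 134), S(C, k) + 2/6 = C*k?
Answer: 163316/1621 ≈ 100.75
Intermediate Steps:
S(C, k) = -⅓ + C*k
D = 11332/1621 (D = 7 - 1/((-⅓ + 8*(-3 - (-1)/(-5))) + 134) = 7 - 1/((-⅓ + 8*(-3 - (-1)*(-1)/5)) + 134) = 7 - 1/((-⅓ + 8*(-3 - 1*⅕)) + 134) = 7 - 1/((-⅓ + 8*(-3 - ⅕)) + 134) = 7 - 1/((-⅓ + 8*(-16/5)) + 134) = 7 - 1/((-⅓ - 128/5) + 134) = 7 - 1/(-389/15 + 134) = 7 - 1/1621/15 = 7 - 1*15/1621 = 7 - 15/1621 = 11332/1621 ≈ 6.9907)
-88 + 27*D = -88 + 27*(11332/1621) = -88 + 305964/1621 = 163316/1621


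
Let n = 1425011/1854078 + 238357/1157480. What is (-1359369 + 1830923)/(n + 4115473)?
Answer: 505991165032472880/4416023342020014623 ≈ 0.11458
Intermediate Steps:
n = 1045677101063/1073029101720 (n = 1425011*(1/1854078) + 238357*(1/1157480) = 1425011/1854078 + 238357/1157480 = 1045677101063/1073029101720 ≈ 0.97451)
(-1359369 + 1830923)/(n + 4115473) = (-1359369 + 1830923)/(1045677101063/1073029101720 + 4115473) = 471554/(4416023342020014623/1073029101720) = 471554*(1073029101720/4416023342020014623) = 505991165032472880/4416023342020014623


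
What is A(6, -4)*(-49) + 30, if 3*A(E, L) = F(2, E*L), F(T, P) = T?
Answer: -8/3 ≈ -2.6667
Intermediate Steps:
A(E, L) = ⅔ (A(E, L) = (⅓)*2 = ⅔)
A(6, -4)*(-49) + 30 = (⅔)*(-49) + 30 = -98/3 + 30 = -8/3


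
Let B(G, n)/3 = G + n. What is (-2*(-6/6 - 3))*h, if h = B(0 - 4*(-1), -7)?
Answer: -72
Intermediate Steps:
B(G, n) = 3*G + 3*n (B(G, n) = 3*(G + n) = 3*G + 3*n)
h = -9 (h = 3*(0 - 4*(-1)) + 3*(-7) = 3*(0 + 4) - 21 = 3*4 - 21 = 12 - 21 = -9)
(-2*(-6/6 - 3))*h = -2*(-6/6 - 3)*(-9) = -2*(-6*⅙ - 3)*(-9) = -2*(-1 - 3)*(-9) = -2*(-4)*(-9) = 8*(-9) = -72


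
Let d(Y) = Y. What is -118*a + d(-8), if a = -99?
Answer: 11674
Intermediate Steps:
-118*a + d(-8) = -118*(-99) - 8 = 11682 - 8 = 11674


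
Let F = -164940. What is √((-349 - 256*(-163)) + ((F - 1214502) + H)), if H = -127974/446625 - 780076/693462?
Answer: 11*I*√120256938939242363615/104281975 ≈ 1156.7*I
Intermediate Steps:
H = -735936952/521409875 (H = -127974*1/446625 - 780076*1/693462 = -42658/148875 - 35458/31521 = -735936952/521409875 ≈ -1.4114)
√((-349 - 256*(-163)) + ((F - 1214502) + H)) = √((-349 - 256*(-163)) + ((-164940 - 1214502) - 735936952/521409875)) = √((-349 + 41728) + (-1379442 - 735936952/521409875)) = √(41379 - 719255416726702/521409875) = √(-697679997509077/521409875) = 11*I*√120256938939242363615/104281975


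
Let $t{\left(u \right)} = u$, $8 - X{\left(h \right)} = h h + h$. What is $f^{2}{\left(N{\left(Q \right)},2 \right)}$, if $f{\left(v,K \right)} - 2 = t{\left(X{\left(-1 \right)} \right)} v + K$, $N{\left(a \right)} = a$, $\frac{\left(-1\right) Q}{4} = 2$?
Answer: $3600$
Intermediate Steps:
$Q = -8$ ($Q = \left(-4\right) 2 = -8$)
$X{\left(h \right)} = 8 - h - h^{2}$ ($X{\left(h \right)} = 8 - \left(h h + h\right) = 8 - \left(h^{2} + h\right) = 8 - \left(h + h^{2}\right) = 8 - h - h^{2}$)
$f{\left(v,K \right)} = 2 + K + 8 v$ ($f{\left(v,K \right)} = 2 + \left(\left(8 - -1 - \left(-1\right)^{2}\right) v + K\right) = 2 + \left(\left(8 + 1 - 1\right) v + K\right) = 2 + \left(8 v + K\right) = 2 + \left(K + 8 v\right) = 2 + K + 8 v$)
$f^{2}{\left(N{\left(Q \right)},2 \right)} = \left(2 + 2 + 8 \left(-8\right)\right)^{2} = \left(2 + 2 - 64\right)^{2} = \left(-60\right)^{2} = 3600$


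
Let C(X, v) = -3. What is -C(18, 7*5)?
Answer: 3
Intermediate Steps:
-C(18, 7*5) = -1*(-3) = 3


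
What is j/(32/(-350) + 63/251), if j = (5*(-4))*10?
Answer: -8785000/7009 ≈ -1253.4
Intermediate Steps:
j = -200 (j = -20*10 = -200)
j/(32/(-350) + 63/251) = -200/(32/(-350) + 63/251) = -200/(32*(-1/350) + 63*(1/251)) = -200/(-16/175 + 63/251) = -200/7009/43925 = -200*43925/7009 = -8785000/7009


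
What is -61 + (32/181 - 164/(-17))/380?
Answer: -17823658/292315 ≈ -60.974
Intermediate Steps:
-61 + (32/181 - 164/(-17))/380 = -61 + (32*(1/181) - 164*(-1/17))*(1/380) = -61 + (32/181 + 164/17)*(1/380) = -61 + (30228/3077)*(1/380) = -61 + 7557/292315 = -17823658/292315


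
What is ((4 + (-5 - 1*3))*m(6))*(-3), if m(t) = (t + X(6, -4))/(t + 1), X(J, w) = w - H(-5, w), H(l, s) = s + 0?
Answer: 72/7 ≈ 10.286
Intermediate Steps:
H(l, s) = s
X(J, w) = 0 (X(J, w) = w - w = 0)
m(t) = t/(1 + t) (m(t) = (t + 0)/(t + 1) = t/(1 + t))
((4 + (-5 - 1*3))*m(6))*(-3) = ((4 + (-5 - 1*3))*(6/(1 + 6)))*(-3) = ((4 + (-5 - 3))*(6/7))*(-3) = ((4 - 8)*(6*(1/7)))*(-3) = -4*6/7*(-3) = -24/7*(-3) = 72/7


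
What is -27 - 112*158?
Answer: -17723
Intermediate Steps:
-27 - 112*158 = -27 - 17696 = -17723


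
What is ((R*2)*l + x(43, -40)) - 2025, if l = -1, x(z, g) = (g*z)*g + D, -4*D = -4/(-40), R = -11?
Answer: 2671879/40 ≈ 66797.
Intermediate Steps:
D = -1/40 (D = -(-1)/(-40) = -(-1)*(-1)/40 = -¼*⅒ = -1/40 ≈ -0.025000)
x(z, g) = -1/40 + z*g² (x(z, g) = (g*z)*g - 1/40 = z*g² - 1/40 = -1/40 + z*g²)
((R*2)*l + x(43, -40)) - 2025 = (-11*2*(-1) + (-1/40 + 43*(-40)²)) - 2025 = (-22*(-1) + (-1/40 + 43*1600)) - 2025 = (22 + (-1/40 + 68800)) - 2025 = (22 + 2751999/40) - 2025 = 2752879/40 - 2025 = 2671879/40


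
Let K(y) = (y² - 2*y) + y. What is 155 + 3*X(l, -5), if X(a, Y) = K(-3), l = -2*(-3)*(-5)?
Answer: 191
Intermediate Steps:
l = -30 (l = 6*(-5) = -30)
K(y) = y² - y
X(a, Y) = 12 (X(a, Y) = -3*(-1 - 3) = -3*(-4) = 12)
155 + 3*X(l, -5) = 155 + 3*12 = 155 + 36 = 191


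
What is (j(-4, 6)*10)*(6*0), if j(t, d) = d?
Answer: 0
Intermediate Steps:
(j(-4, 6)*10)*(6*0) = (6*10)*(6*0) = 60*0 = 0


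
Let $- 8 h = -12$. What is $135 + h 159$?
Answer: $\frac{747}{2} \approx 373.5$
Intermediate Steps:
$h = \frac{3}{2}$ ($h = \left(- \frac{1}{8}\right) \left(-12\right) = \frac{3}{2} \approx 1.5$)
$135 + h 159 = 135 + \frac{3}{2} \cdot 159 = 135 + \frac{477}{2} = \frac{747}{2}$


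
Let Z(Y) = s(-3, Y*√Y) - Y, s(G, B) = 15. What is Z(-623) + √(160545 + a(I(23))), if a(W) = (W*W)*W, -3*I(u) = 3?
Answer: 638 + 4*√10034 ≈ 1038.7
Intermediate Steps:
I(u) = -1 (I(u) = -⅓*3 = -1)
a(W) = W³ (a(W) = W²*W = W³)
Z(Y) = 15 - Y
Z(-623) + √(160545 + a(I(23))) = (15 - 1*(-623)) + √(160545 + (-1)³) = (15 + 623) + √(160545 - 1) = 638 + √160544 = 638 + 4*√10034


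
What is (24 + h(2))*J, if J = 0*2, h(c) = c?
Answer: 0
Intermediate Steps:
J = 0
(24 + h(2))*J = (24 + 2)*0 = 26*0 = 0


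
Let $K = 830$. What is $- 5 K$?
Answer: $-4150$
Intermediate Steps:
$- 5 K = \left(-5\right) 830 = -4150$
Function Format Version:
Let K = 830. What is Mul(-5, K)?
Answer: -4150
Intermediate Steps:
Mul(-5, K) = Mul(-5, 830) = -4150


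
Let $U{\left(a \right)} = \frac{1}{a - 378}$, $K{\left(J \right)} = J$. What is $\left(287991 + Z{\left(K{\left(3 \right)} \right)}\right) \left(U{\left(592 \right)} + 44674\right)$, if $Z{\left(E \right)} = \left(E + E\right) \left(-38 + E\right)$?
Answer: $\frac{2751254564097}{214} \approx 1.2856 \cdot 10^{10}$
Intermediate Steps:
$Z{\left(E \right)} = 2 E \left(-38 + E\right)$
$U{\left(a \right)} = \frac{1}{-378 + a}$
$\left(287991 + Z{\left(K{\left(3 \right)} \right)}\right) \left(U{\left(592 \right)} + 44674\right) = \left(287991 + 2 \cdot 3 \left(-38 + 3\right)\right) \left(\frac{1}{-378 + 592} + 44674\right) = \left(287991 + 2 \cdot 3 \left(-35\right)\right) \left(\frac{1}{214} + 44674\right) = \left(287991 - 210\right) \left(\frac{1}{214} + 44674\right) = 287781 \cdot \frac{9560237}{214} = \frac{2751254564097}{214}$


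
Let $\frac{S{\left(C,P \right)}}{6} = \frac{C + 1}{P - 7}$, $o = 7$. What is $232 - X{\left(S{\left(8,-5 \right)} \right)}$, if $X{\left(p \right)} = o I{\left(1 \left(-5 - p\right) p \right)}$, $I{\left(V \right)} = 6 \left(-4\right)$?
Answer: $400$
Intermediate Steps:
$S{\left(C,P \right)} = \frac{6 \left(1 + C\right)}{-7 + P}$ ($S{\left(C,P \right)} = 6 \frac{C + 1}{P - 7} = 6 \frac{1 + C}{-7 + P} = \frac{6 \left(1 + C\right)}{-7 + P}$)
$I{\left(V \right)} = -24$
$X{\left(p \right)} = -168$ ($X{\left(p \right)} = 7 \left(-24\right) = -168$)
$232 - X{\left(S{\left(8,-5 \right)} \right)} = 232 - -168 = 232 + 168 = 400$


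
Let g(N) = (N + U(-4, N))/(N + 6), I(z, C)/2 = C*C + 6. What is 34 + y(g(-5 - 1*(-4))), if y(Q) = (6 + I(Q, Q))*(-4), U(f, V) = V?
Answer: -982/25 ≈ -39.280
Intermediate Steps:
I(z, C) = 12 + 2*C² (I(z, C) = 2*(C*C + 6) = 2*(C² + 6) = 2*(6 + C²) = 12 + 2*C²)
g(N) = 2*N/(6 + N) (g(N) = (N + N)/(N + 6) = (2*N)/(6 + N) = 2*N/(6 + N))
y(Q) = -72 - 8*Q² (y(Q) = (6 + (12 + 2*Q²))*(-4) = (18 + 2*Q²)*(-4) = -72 - 8*Q²)
34 + y(g(-5 - 1*(-4))) = 34 + (-72 - 8*4*(-5 - 1*(-4))²/(6 + (-5 - 1*(-4)))²) = 34 + (-72 - 8*4*(-5 + 4)²/(6 + (-5 + 4))²) = 34 + (-72 - 8*4/(6 - 1)²) = 34 + (-72 - 8*(2*(-1)/5)²) = 34 + (-72 - 8*(2*(-1)*(⅕))²) = 34 + (-72 - 8*(-⅖)²) = 34 + (-72 - 8*4/25) = 34 + (-72 - 32/25) = 34 - 1832/25 = -982/25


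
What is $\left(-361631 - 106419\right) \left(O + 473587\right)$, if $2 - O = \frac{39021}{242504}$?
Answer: $- \frac{26877113133085875}{121252} \approx -2.2166 \cdot 10^{11}$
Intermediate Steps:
$O = \frac{445987}{242504}$ ($O = 2 - \frac{39021}{242504} = \frac{445987}{242504} \approx 1.8391$)
$\left(-361631 - 106419\right) \left(O + 473587\right) = \left(-361631 - 106419\right) \left(\frac{445987}{242504} + 473587\right) = \left(-468050\right) \frac{114847187835}{242504} = - \frac{26877113133085875}{121252}$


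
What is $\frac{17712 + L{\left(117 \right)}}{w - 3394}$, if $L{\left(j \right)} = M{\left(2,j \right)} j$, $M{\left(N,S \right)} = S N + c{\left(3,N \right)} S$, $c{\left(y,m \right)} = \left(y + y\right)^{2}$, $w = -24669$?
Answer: $- \frac{76842}{4009} \approx -19.167$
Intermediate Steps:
$c{\left(y,m \right)} = 4 y^{2}$ ($c{\left(y,m \right)} = \left(2 y\right)^{2} = 4 y^{2}$)
$M{\left(N,S \right)} = 36 S + N S$ ($M{\left(N,S \right)} = S N + 4 \cdot 3^{2} S = N S + 4 \cdot 9 S = N S + 36 S = 36 S + N S$)
$L{\left(j \right)} = 38 j^{2}$ ($L{\left(j \right)} = j \left(36 + 2\right) j = j 38 j = 38 j j = 38 j^{2}$)
$\frac{17712 + L{\left(117 \right)}}{w - 3394} = \frac{17712 + 38 \cdot 117^{2}}{-24669 - 3394} = \frac{17712 + 38 \cdot 13689}{-28063} = \left(17712 + 520182\right) \left(- \frac{1}{28063}\right) = 537894 \left(- \frac{1}{28063}\right) = - \frac{76842}{4009}$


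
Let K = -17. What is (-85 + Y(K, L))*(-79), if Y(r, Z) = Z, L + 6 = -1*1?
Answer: 7268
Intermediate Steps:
L = -7 (L = -6 - 1*1 = -6 - 1 = -7)
(-85 + Y(K, L))*(-79) = (-85 - 7)*(-79) = -92*(-79) = 7268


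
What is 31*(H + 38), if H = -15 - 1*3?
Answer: 620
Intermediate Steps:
H = -18 (H = -15 - 3 = -18)
31*(H + 38) = 31*(-18 + 38) = 31*20 = 620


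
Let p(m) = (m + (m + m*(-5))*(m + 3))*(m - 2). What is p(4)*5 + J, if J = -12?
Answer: -1092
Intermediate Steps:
p(m) = (-2 + m)*(m - 4*m*(3 + m)) (p(m) = (m + (m - 5*m)*(3 + m))*(-2 + m) = (m + (-4*m)*(3 + m))*(-2 + m) = (m - 4*m*(3 + m))*(-2 + m) = (-2 + m)*(m - 4*m*(3 + m)))
p(4)*5 + J = (4*(22 - 4*4² - 3*4))*5 - 12 = (4*(22 - 4*16 - 12))*5 - 12 = (4*(22 - 64 - 12))*5 - 12 = (4*(-54))*5 - 12 = -216*5 - 12 = -1080 - 12 = -1092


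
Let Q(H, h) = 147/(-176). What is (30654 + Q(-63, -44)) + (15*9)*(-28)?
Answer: 4729677/176 ≈ 26873.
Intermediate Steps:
Q(H, h) = -147/176 (Q(H, h) = 147*(-1/176) = -147/176)
(30654 + Q(-63, -44)) + (15*9)*(-28) = (30654 - 147/176) + (15*9)*(-28) = 5394957/176 + 135*(-28) = 5394957/176 - 3780 = 4729677/176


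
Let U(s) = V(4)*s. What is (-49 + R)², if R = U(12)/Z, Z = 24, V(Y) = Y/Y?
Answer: 9409/4 ≈ 2352.3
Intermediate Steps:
V(Y) = 1
U(s) = s (U(s) = 1*s = s)
R = ½ (R = 12/24 = 12*(1/24) = ½ ≈ 0.50000)
(-49 + R)² = (-49 + ½)² = (-97/2)² = 9409/4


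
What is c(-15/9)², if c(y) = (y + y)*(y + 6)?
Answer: 16900/81 ≈ 208.64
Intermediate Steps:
c(y) = 2*y*(6 + y) (c(y) = (2*y)*(6 + y) = 2*y*(6 + y))
c(-15/9)² = (2*(-15/9)*(6 - 15/9))² = (2*(-15*⅑)*(6 - 15*⅑))² = (2*(-5/3)*(6 - 5/3))² = (2*(-5/3)*(13/3))² = (-130/9)² = 16900/81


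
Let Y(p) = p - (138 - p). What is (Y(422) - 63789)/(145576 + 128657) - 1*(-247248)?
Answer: 67803497701/274233 ≈ 2.4725e+5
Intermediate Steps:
Y(p) = -138 + 2*p (Y(p) = p + (-138 + p) = -138 + 2*p)
(Y(422) - 63789)/(145576 + 128657) - 1*(-247248) = ((-138 + 2*422) - 63789)/(145576 + 128657) - 1*(-247248) = ((-138 + 844) - 63789)/274233 + 247248 = (706 - 63789)*(1/274233) + 247248 = -63083*1/274233 + 247248 = -63083/274233 + 247248 = 67803497701/274233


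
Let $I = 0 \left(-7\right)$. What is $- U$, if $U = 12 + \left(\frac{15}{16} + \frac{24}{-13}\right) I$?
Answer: $-12$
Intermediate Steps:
$I = 0$
$U = 12$ ($U = 12 + \left(\frac{15}{16} + \frac{24}{-13}\right) 0 = 12 + \left(15 \cdot \frac{1}{16} + 24 \left(- \frac{1}{13}\right)\right) 0 = 12 + \left(\frac{15}{16} - \frac{24}{13}\right) 0 = 12 - 0 = 12 + 0 = 12$)
$- U = \left(-1\right) 12 = -12$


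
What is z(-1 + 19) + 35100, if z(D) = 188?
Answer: 35288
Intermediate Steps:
z(-1 + 19) + 35100 = 188 + 35100 = 35288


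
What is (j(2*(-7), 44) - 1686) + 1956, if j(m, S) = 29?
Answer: 299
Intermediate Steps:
(j(2*(-7), 44) - 1686) + 1956 = (29 - 1686) + 1956 = -1657 + 1956 = 299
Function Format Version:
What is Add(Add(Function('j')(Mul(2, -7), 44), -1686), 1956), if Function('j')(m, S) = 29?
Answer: 299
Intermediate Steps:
Add(Add(Function('j')(Mul(2, -7), 44), -1686), 1956) = Add(Add(29, -1686), 1956) = Add(-1657, 1956) = 299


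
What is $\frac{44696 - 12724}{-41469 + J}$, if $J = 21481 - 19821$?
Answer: $- \frac{31972}{39809} \approx -0.80313$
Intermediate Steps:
$J = 1660$ ($J = 21481 - 19821 = 1660$)
$\frac{44696 - 12724}{-41469 + J} = \frac{44696 - 12724}{-41469 + 1660} = \frac{31972}{-39809} = 31972 \left(- \frac{1}{39809}\right) = - \frac{31972}{39809}$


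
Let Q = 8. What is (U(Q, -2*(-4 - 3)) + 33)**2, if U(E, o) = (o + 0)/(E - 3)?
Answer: 32041/25 ≈ 1281.6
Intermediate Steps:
U(E, o) = o/(-3 + E)
(U(Q, -2*(-4 - 3)) + 33)**2 = ((-2*(-4 - 3))/(-3 + 8) + 33)**2 = (-2*(-7)/5 + 33)**2 = (14*(1/5) + 33)**2 = (14/5 + 33)**2 = (179/5)**2 = 32041/25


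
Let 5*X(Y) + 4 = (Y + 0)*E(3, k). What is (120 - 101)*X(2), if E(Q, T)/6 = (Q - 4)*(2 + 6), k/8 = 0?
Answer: -380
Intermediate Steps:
k = 0 (k = 8*0 = 0)
E(Q, T) = -192 + 48*Q (E(Q, T) = 6*((Q - 4)*(2 + 6)) = 6*((-4 + Q)*8) = 6*(-32 + 8*Q) = -192 + 48*Q)
X(Y) = -⅘ - 48*Y/5 (X(Y) = -⅘ + ((Y + 0)*(-192 + 48*3))/5 = -⅘ + (Y*(-192 + 144))/5 = -⅘ + (Y*(-48))/5 = -⅘ + (-48*Y)/5 = -⅘ - 48*Y/5)
(120 - 101)*X(2) = (120 - 101)*(-⅘ - 48/5*2) = 19*(-⅘ - 96/5) = 19*(-20) = -380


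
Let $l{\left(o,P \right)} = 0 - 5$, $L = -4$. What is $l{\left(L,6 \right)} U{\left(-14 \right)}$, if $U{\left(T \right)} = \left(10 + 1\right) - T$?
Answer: $-125$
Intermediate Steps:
$U{\left(T \right)} = 11 - T$
$l{\left(o,P \right)} = -5$
$l{\left(L,6 \right)} U{\left(-14 \right)} = - 5 \left(11 - -14\right) = - 5 \left(11 + 14\right) = \left(-5\right) 25 = -125$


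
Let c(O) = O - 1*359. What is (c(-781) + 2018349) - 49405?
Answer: 1967804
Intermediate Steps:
c(O) = -359 + O (c(O) = O - 359 = -359 + O)
(c(-781) + 2018349) - 49405 = ((-359 - 781) + 2018349) - 49405 = (-1140 + 2018349) - 49405 = 2017209 - 49405 = 1967804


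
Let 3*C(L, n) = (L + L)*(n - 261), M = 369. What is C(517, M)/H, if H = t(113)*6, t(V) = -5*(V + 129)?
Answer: -282/55 ≈ -5.1273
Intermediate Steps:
C(L, n) = 2*L*(-261 + n)/3 (C(L, n) = ((L + L)*(n - 261))/3 = ((2*L)*(-261 + n))/3 = (2*L*(-261 + n))/3 = 2*L*(-261 + n)/3)
t(V) = -645 - 5*V (t(V) = -5*(129 + V) = -645 - 5*V)
H = -7260 (H = (-645 - 5*113)*6 = (-645 - 565)*6 = -1210*6 = -7260)
C(517, M)/H = ((2/3)*517*(-261 + 369))/(-7260) = ((2/3)*517*108)*(-1/7260) = 37224*(-1/7260) = -282/55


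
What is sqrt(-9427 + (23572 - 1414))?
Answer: sqrt(12731) ≈ 112.83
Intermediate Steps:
sqrt(-9427 + (23572 - 1414)) = sqrt(-9427 + 22158) = sqrt(12731)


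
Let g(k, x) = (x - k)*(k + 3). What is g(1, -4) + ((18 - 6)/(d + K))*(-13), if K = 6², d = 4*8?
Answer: -379/17 ≈ -22.294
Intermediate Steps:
d = 32
K = 36
g(k, x) = (3 + k)*(x - k) (g(k, x) = (x - k)*(3 + k) = (3 + k)*(x - k))
g(1, -4) + ((18 - 6)/(d + K))*(-13) = (-1*1² - 3*1 + 3*(-4) + 1*(-4)) + ((18 - 6)/(32 + 36))*(-13) = (-1*1 - 3 - 12 - 4) + (12/68)*(-13) = (-1 - 3 - 12 - 4) + (12*(1/68))*(-13) = -20 + (3/17)*(-13) = -20 - 39/17 = -379/17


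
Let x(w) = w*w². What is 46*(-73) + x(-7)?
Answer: -3701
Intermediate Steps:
x(w) = w³
46*(-73) + x(-7) = 46*(-73) + (-7)³ = -3358 - 343 = -3701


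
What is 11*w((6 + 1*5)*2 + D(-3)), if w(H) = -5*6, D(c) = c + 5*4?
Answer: -330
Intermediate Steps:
D(c) = 20 + c (D(c) = c + 20 = 20 + c)
w(H) = -30
11*w((6 + 1*5)*2 + D(-3)) = 11*(-30) = -330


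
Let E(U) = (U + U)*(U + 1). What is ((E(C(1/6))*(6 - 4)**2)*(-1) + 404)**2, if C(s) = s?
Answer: 13118884/81 ≈ 1.6196e+5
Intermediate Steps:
E(U) = 2*U*(1 + U) (E(U) = (2*U)*(1 + U) = 2*U*(1 + U))
((E(C(1/6))*(6 - 4)**2)*(-1) + 404)**2 = (((2*(1 + 1/6)/6)*(6 - 4)**2)*(-1) + 404)**2 = (((2*(1/6)*(1 + 1/6))*2**2)*(-1) + 404)**2 = (((2*(1/6)*(7/6))*4)*(-1) + 404)**2 = (((7/18)*4)*(-1) + 404)**2 = ((14/9)*(-1) + 404)**2 = (-14/9 + 404)**2 = (3622/9)**2 = 13118884/81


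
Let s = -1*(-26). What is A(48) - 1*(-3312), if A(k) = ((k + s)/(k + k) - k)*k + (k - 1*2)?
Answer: 1091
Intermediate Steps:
s = 26
A(k) = -2 + k + k*(-k + (26 + k)/(2*k)) (A(k) = ((k + 26)/(k + k) - k)*k + (k - 1*2) = ((26 + k)/((2*k)) - k)*k + (k - 2) = ((26 + k)*(1/(2*k)) - k)*k + (-2 + k) = ((26 + k)/(2*k) - k)*k + (-2 + k) = (-k + (26 + k)/(2*k))*k + (-2 + k) = k*(-k + (26 + k)/(2*k)) + (-2 + k) = -2 + k + k*(-k + (26 + k)/(2*k)))
A(48) - 1*(-3312) = (11 - 1*48² + (3/2)*48) - 1*(-3312) = (11 - 1*2304 + 72) + 3312 = (11 - 2304 + 72) + 3312 = -2221 + 3312 = 1091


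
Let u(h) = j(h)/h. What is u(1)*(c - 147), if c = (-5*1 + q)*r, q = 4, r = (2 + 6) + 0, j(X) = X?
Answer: -155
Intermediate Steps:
r = 8 (r = 8 + 0 = 8)
u(h) = 1 (u(h) = h/h = 1)
c = -8 (c = (-5*1 + 4)*8 = (-5 + 4)*8 = -1*8 = -8)
u(1)*(c - 147) = 1*(-8 - 147) = 1*(-155) = -155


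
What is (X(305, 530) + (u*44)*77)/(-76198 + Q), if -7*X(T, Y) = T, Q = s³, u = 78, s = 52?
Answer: 1849543/450870 ≈ 4.1022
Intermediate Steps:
Q = 140608 (Q = 52³ = 140608)
X(T, Y) = -T/7
(X(305, 530) + (u*44)*77)/(-76198 + Q) = (-⅐*305 + (78*44)*77)/(-76198 + 140608) = (-305/7 + 3432*77)/64410 = (-305/7 + 264264)*(1/64410) = (1849543/7)*(1/64410) = 1849543/450870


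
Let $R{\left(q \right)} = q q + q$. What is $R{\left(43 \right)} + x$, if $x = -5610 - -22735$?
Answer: $19017$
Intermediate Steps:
$x = 17125$ ($x = -5610 + 22735 = 17125$)
$R{\left(q \right)} = q + q^{2}$ ($R{\left(q \right)} = q^{2} + q = q + q^{2}$)
$R{\left(43 \right)} + x = 43 \left(1 + 43\right) + 17125 = 43 \cdot 44 + 17125 = 1892 + 17125 = 19017$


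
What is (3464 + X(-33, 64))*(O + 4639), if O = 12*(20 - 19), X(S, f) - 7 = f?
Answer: 16441285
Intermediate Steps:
X(S, f) = 7 + f
O = 12 (O = 12*1 = 12)
(3464 + X(-33, 64))*(O + 4639) = (3464 + (7 + 64))*(12 + 4639) = (3464 + 71)*4651 = 3535*4651 = 16441285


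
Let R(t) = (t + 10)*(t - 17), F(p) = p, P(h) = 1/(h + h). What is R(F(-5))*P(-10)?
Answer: 11/2 ≈ 5.5000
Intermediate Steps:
P(h) = 1/(2*h)
R(t) = (-17 + t)*(10 + t) (R(t) = (10 + t)*(-17 + t) = (-17 + t)*(10 + t))
R(F(-5))*P(-10) = (-170 + (-5)**2 - 7*(-5))*((1/2)/(-10)) = (-170 + 25 + 35)*((1/2)*(-1/10)) = -110*(-1/20) = 11/2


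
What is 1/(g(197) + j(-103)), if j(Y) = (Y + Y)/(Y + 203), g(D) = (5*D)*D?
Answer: 50/9702147 ≈ 5.1535e-6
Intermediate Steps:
g(D) = 5*D**2
j(Y) = 2*Y/(203 + Y) (j(Y) = (2*Y)/(203 + Y) = 2*Y/(203 + Y))
1/(g(197) + j(-103)) = 1/(5*197**2 + 2*(-103)/(203 - 103)) = 1/(5*38809 + 2*(-103)/100) = 1/(194045 + 2*(-103)*(1/100)) = 1/(194045 - 103/50) = 1/(9702147/50) = 50/9702147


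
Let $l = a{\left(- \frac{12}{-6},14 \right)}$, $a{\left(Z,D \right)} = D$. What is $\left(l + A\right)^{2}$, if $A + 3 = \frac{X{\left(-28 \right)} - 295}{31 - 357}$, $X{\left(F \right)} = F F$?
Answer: $\frac{361}{4} \approx 90.25$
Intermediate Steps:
$X{\left(F \right)} = F^{2}$
$l = 14$
$A = - \frac{9}{2}$ ($A = -3 + \frac{\left(-28\right)^{2} - 295}{31 - 357} = -3 + \frac{784 - 295}{-326} = -3 + 489 \left(- \frac{1}{326}\right) = -3 - \frac{3}{2} = - \frac{9}{2} \approx -4.5$)
$\left(l + A\right)^{2} = \left(14 - \frac{9}{2}\right)^{2} = \left(\frac{19}{2}\right)^{2} = \frac{361}{4}$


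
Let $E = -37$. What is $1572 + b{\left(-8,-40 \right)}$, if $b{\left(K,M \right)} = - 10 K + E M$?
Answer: $3132$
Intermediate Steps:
$b{\left(K,M \right)} = - 37 M - 10 K$ ($b{\left(K,M \right)} = - 10 K - 37 M = - 37 M - 10 K$)
$1572 + b{\left(-8,-40 \right)} = 1572 - -1560 = 1572 + \left(1480 + 80\right) = 1572 + 1560 = 3132$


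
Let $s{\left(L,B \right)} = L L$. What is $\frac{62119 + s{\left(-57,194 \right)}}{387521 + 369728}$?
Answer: $\frac{65368}{757249} \approx 0.086323$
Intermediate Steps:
$s{\left(L,B \right)} = L^{2}$
$\frac{62119 + s{\left(-57,194 \right)}}{387521 + 369728} = \frac{62119 + \left(-57\right)^{2}}{387521 + 369728} = \frac{62119 + 3249}{757249} = 65368 \cdot \frac{1}{757249} = \frac{65368}{757249}$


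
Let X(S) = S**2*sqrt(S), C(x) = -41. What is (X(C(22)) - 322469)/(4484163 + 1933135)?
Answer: -322469/6417298 + 1681*I*sqrt(41)/6417298 ≈ -0.05025 + 0.0016773*I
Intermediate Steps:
X(S) = S**(5/2)
(X(C(22)) - 322469)/(4484163 + 1933135) = ((-41)**(5/2) - 322469)/(4484163 + 1933135) = (1681*I*sqrt(41) - 322469)/6417298 = (-322469 + 1681*I*sqrt(41))*(1/6417298) = -322469/6417298 + 1681*I*sqrt(41)/6417298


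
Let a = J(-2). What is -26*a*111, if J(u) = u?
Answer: 5772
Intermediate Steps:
a = -2
-26*a*111 = -26*(-2)*111 = 52*111 = 5772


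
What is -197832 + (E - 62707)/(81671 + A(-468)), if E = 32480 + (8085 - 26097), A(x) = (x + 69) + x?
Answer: -15985665167/80804 ≈ -1.9783e+5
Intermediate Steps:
A(x) = 69 + 2*x (A(x) = (69 + x) + x = 69 + 2*x)
E = 14468 (E = 32480 - 18012 = 14468)
-197832 + (E - 62707)/(81671 + A(-468)) = -197832 + (14468 - 62707)/(81671 + (69 + 2*(-468))) = -197832 - 48239/(81671 + (69 - 936)) = -197832 - 48239/(81671 - 867) = -197832 - 48239/80804 = -15985665167/80804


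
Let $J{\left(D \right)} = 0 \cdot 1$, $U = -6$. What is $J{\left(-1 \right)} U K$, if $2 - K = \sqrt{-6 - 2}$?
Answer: $0$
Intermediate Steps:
$J{\left(D \right)} = 0$
$K = 2 - 2 i \sqrt{2}$ ($K = 2 - \sqrt{-6 - 2} = 2 - \sqrt{-8} = 2 - 2 i \sqrt{2} \approx 2.0 - 2.8284 i$)
$J{\left(-1 \right)} U K = 0 \left(-6\right) \left(2 - 2 i \sqrt{2}\right) = 0 \left(2 - 2 i \sqrt{2}\right) = 0$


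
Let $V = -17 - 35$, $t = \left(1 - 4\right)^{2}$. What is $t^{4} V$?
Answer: $-341172$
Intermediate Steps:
$t = 9$ ($t = \left(-3\right)^{2} = 9$)
$V = -52$
$t^{4} V = 9^{4} \left(-52\right) = 6561 \left(-52\right) = -341172$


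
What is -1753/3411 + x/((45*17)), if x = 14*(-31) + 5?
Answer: -311596/289935 ≈ -1.0747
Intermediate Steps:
x = -429 (x = -434 + 5 = -429)
-1753/3411 + x/((45*17)) = -1753/3411 - 429/(45*17) = -1753*1/3411 - 429/765 = -1753/3411 - 429*1/765 = -1753/3411 - 143/255 = -311596/289935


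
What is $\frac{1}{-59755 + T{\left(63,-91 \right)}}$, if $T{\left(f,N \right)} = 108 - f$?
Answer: $- \frac{1}{59710} \approx -1.6748 \cdot 10^{-5}$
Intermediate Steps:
$\frac{1}{-59755 + T{\left(63,-91 \right)}} = \frac{1}{-59755 + \left(108 - 63\right)} = \frac{1}{-59755 + 45} = \frac{1}{-59710} = - \frac{1}{59710}$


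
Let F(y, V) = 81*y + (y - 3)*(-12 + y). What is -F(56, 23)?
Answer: -6868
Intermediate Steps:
F(y, V) = 81*y + (-12 + y)*(-3 + y) (F(y, V) = 81*y + (-3 + y)*(-12 + y) = 81*y + (-12 + y)*(-3 + y))
-F(56, 23) = -(36 + 56² + 66*56) = -(36 + 3136 + 3696) = -1*6868 = -6868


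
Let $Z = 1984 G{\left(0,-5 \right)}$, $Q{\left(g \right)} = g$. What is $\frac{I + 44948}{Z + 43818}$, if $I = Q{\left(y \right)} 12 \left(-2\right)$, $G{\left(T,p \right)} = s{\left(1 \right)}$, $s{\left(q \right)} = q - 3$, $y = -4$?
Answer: $\frac{22522}{19925} \approx 1.1303$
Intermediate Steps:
$s{\left(q \right)} = -3 + q$ ($s{\left(q \right)} = q - 3 = -3 + q$)
$G{\left(T,p \right)} = -2$ ($G{\left(T,p \right)} = -3 + 1 = -2$)
$I = 96$ ($I = \left(-4\right) 12 \left(-2\right) = \left(-48\right) \left(-2\right) = 96$)
$Z = -3968$ ($Z = 1984 \left(-2\right) = -3968$)
$\frac{I + 44948}{Z + 43818} = \frac{96 + 44948}{-3968 + 43818} = \frac{45044}{39850} = 45044 \cdot \frac{1}{39850} = \frac{22522}{19925}$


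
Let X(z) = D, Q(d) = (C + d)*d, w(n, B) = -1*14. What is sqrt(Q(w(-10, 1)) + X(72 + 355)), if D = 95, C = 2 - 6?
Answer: sqrt(347) ≈ 18.628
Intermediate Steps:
C = -4
w(n, B) = -14
Q(d) = d*(-4 + d) (Q(d) = (-4 + d)*d = d*(-4 + d))
X(z) = 95
sqrt(Q(w(-10, 1)) + X(72 + 355)) = sqrt(-14*(-4 - 14) + 95) = sqrt(-14*(-18) + 95) = sqrt(252 + 95) = sqrt(347)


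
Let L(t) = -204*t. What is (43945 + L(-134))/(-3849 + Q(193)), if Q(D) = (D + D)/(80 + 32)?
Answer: -3991736/215351 ≈ -18.536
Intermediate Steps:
Q(D) = D/56 (Q(D) = (2*D)/112 = (2*D)*(1/112) = D/56)
(43945 + L(-134))/(-3849 + Q(193)) = (43945 - 204*(-134))/(-3849 + (1/56)*193) = (43945 + 27336)/(-3849 + 193/56) = 71281/(-215351/56) = 71281*(-56/215351) = -3991736/215351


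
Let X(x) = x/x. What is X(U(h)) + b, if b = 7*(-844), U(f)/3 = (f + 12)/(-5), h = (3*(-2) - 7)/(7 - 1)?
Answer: -5907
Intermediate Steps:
h = -13/6 (h = (-6 - 7)/6 = -13*1/6 = -13/6 ≈ -2.1667)
U(f) = -36/5 - 3*f/5 (U(f) = 3*((f + 12)/(-5)) = 3*((12 + f)*(-1/5)) = 3*(-12/5 - f/5) = -36/5 - 3*f/5)
X(x) = 1
b = -5908
X(U(h)) + b = 1 - 5908 = -5907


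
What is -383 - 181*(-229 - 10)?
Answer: 42876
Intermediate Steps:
-383 - 181*(-229 - 10) = -383 - 181*(-239) = -383 + 43259 = 42876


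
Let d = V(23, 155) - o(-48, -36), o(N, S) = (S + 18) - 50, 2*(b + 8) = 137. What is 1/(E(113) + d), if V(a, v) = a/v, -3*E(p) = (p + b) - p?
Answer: 930/44623 ≈ 0.020841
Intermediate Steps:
b = 121/2 (b = -8 + (½)*137 = -8 + 137/2 = 121/2 ≈ 60.500)
o(N, S) = -32 + S (o(N, S) = (18 + S) - 50 = -32 + S)
E(p) = -121/6 (E(p) = -((p + 121/2) - p)/3 = -((121/2 + p) - p)/3 = -⅓*121/2 = -121/6)
d = 10563/155 (d = 23/155 - (-32 - 36) = 23*(1/155) - 1*(-68) = 23/155 + 68 = 10563/155 ≈ 68.148)
1/(E(113) + d) = 1/(-121/6 + 10563/155) = 1/(44623/930) = 930/44623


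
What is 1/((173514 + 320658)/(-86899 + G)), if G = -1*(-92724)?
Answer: 5825/494172 ≈ 0.011787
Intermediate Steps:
G = 92724
1/((173514 + 320658)/(-86899 + G)) = 1/((173514 + 320658)/(-86899 + 92724)) = 1/(494172/5825) = 5825/494172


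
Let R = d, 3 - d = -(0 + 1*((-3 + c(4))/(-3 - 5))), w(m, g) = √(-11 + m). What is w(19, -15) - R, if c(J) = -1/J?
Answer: -109/32 + 2*√2 ≈ -0.57782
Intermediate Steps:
d = 109/32 (d = 3 - (-1)*(0 + 1*((-3 - 1/4)/(-3 - 5))) = 3 - (-1)*(0 + 1*((-3 - 1*¼)/(-8))) = 3 - (-1)*(0 + 1*((-3 - ¼)*(-⅛))) = 3 - (-1)*(0 + 1*(-13/4*(-⅛))) = 3 - (-1)*(0 + 1*(13/32)) = 3 - (-1)*(0 + 13/32) = 3 - (-1)*13/32 = 3 - 1*(-13/32) = 3 + 13/32 = 109/32 ≈ 3.4063)
R = 109/32 ≈ 3.4063
w(19, -15) - R = √(-11 + 19) - 1*109/32 = √8 - 109/32 = 2*√2 - 109/32 = -109/32 + 2*√2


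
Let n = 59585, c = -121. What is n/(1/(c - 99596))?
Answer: -5941637445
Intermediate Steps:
n/(1/(c - 99596)) = 59585/(1/(-121 - 99596)) = 59585/(1/(-99717)) = 59585/(-1/99717) = 59585*(-99717) = -5941637445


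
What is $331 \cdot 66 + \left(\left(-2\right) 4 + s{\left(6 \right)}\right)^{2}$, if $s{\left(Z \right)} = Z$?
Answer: $21850$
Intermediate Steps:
$331 \cdot 66 + \left(\left(-2\right) 4 + s{\left(6 \right)}\right)^{2} = 331 \cdot 66 + \left(\left(-2\right) 4 + 6\right)^{2} = 21846 + \left(-8 + 6\right)^{2} = 21846 + \left(-2\right)^{2} = 21846 + 4 = 21850$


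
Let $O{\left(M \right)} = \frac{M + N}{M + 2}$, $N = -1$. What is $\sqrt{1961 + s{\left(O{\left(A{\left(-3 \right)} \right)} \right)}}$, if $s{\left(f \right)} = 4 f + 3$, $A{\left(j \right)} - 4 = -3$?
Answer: $2 \sqrt{491} \approx 44.317$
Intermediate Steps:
$A{\left(j \right)} = 1$ ($A{\left(j \right)} = 4 - 3 = 1$)
$O{\left(M \right)} = \frac{-1 + M}{2 + M}$ ($O{\left(M \right)} = \frac{M - 1}{M + 2} = \frac{-1 + M}{2 + M}$)
$s{\left(f \right)} = 3 + 4 f$
$\sqrt{1961 + s{\left(O{\left(A{\left(-3 \right)} \right)} \right)}} = \sqrt{1961 + \left(3 + 4 \frac{-1 + 1}{2 + 1}\right)} = \sqrt{1961 + \left(3 + 4 \cdot \frac{1}{3} \cdot 0\right)} = \sqrt{1961 + \left(3 + 4 \cdot 0\right)} = \sqrt{1961 + \left(3 + 0\right)} = \sqrt{1961 + 3} = \sqrt{1964} = 2 \sqrt{491}$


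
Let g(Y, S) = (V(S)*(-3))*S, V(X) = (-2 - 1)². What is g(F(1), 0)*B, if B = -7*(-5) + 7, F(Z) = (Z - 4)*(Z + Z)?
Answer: 0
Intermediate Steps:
V(X) = 9 (V(X) = (-3)² = 9)
F(Z) = 2*Z*(-4 + Z) (F(Z) = (-4 + Z)*(2*Z) = 2*Z*(-4 + Z))
g(Y, S) = -27*S (g(Y, S) = (9*(-3))*S = -27*S)
B = 42 (B = 35 + 7 = 42)
g(F(1), 0)*B = -27*0*42 = 0*42 = 0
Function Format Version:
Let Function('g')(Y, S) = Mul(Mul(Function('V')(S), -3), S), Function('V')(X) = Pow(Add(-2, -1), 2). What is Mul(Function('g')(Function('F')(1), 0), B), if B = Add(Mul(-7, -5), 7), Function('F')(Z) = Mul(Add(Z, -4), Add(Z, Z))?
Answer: 0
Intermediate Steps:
Function('V')(X) = 9 (Function('V')(X) = Pow(-3, 2) = 9)
Function('F')(Z) = Mul(2, Z, Add(-4, Z)) (Function('F')(Z) = Mul(Add(-4, Z), Mul(2, Z)) = Mul(2, Z, Add(-4, Z)))
Function('g')(Y, S) = Mul(-27, S) (Function('g')(Y, S) = Mul(Mul(9, -3), S) = Mul(-27, S))
B = 42 (B = Add(35, 7) = 42)
Mul(Function('g')(Function('F')(1), 0), B) = Mul(Mul(-27, 0), 42) = Mul(0, 42) = 0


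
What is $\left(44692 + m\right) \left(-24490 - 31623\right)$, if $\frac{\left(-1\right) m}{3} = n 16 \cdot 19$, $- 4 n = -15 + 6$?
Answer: $-2392658320$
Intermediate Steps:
$n = \frac{9}{4}$ ($n = - \frac{-15 + 6}{4} = \left(- \frac{1}{4}\right) \left(-9\right) = \frac{9}{4} \approx 2.25$)
$m = -2052$ ($m = - 3 \cdot \frac{9}{4} \cdot 16 \cdot 19 = - 3 \cdot 36 \cdot 19 = \left(-3\right) 684 = -2052$)
$\left(44692 + m\right) \left(-24490 - 31623\right) = \left(44692 - 2052\right) \left(-24490 - 31623\right) = 42640 \left(-56113\right) = -2392658320$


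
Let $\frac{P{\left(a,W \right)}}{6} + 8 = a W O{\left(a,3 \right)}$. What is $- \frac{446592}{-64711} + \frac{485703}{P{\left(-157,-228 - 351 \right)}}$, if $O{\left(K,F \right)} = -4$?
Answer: $\frac{314302790469}{47060427640} \approx 6.6787$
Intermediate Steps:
$P{\left(a,W \right)} = -48 - 24 W a$ ($P{\left(a,W \right)} = -48 + 6 a W \left(-4\right) = -48 + 6 W a \left(-4\right) = -48 + 6 \left(- 4 W a\right) = -48 - 24 W a$)
$- \frac{446592}{-64711} + \frac{485703}{P{\left(-157,-228 - 351 \right)}} = - \frac{446592}{-64711} + \frac{485703}{-48 - 24 \left(-228 - 351\right) \left(-157\right)} = \left(-446592\right) \left(- \frac{1}{64711}\right) + \frac{485703}{-48 - \left(-13896\right) \left(-157\right)} = \frac{446592}{64711} + \frac{485703}{-48 - 2181672} = \frac{446592}{64711} + \frac{485703}{-2181720} = \frac{446592}{64711} + 485703 \left(- \frac{1}{2181720}\right) = \frac{446592}{64711} - \frac{161901}{727240} = \frac{314302790469}{47060427640}$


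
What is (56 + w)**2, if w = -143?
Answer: 7569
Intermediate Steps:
(56 + w)**2 = (56 - 143)**2 = (-87)**2 = 7569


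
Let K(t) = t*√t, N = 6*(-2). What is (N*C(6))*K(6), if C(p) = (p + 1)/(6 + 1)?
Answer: -72*√6 ≈ -176.36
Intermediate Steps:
C(p) = ⅐ + p/7 (C(p) = (1 + p)/7 = (1 + p)*(⅐) = ⅐ + p/7)
N = -12
K(t) = t^(3/2)
(N*C(6))*K(6) = (-12*(⅐ + (⅐)*6))*6^(3/2) = (-12*(⅐ + 6/7))*(6*√6) = (-12*1)*(6*√6) = -72*√6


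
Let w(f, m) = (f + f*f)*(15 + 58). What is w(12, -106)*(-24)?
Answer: -273312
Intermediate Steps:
w(f, m) = 73*f + 73*f**2 (w(f, m) = (f + f**2)*73 = 73*f + 73*f**2)
w(12, -106)*(-24) = (73*12*(1 + 12))*(-24) = (73*12*13)*(-24) = 11388*(-24) = -273312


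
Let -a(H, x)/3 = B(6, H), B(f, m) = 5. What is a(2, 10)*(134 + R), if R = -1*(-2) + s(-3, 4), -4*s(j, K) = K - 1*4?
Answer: -2040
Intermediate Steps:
a(H, x) = -15 (a(H, x) = -3*5 = -15)
s(j, K) = 1 - K/4 (s(j, K) = -(K - 1*4)/4 = -(K - 4)/4 = -(-4 + K)/4 = 1 - K/4)
R = 2 (R = -1*(-2) + (1 - ¼*4) = 2 + (1 - 1) = 2 + 0 = 2)
a(2, 10)*(134 + R) = -15*(134 + 2) = -15*136 = -2040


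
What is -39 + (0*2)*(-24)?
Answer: -39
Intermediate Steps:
-39 + (0*2)*(-24) = -39 + 0*(-24) = -39 + 0 = -39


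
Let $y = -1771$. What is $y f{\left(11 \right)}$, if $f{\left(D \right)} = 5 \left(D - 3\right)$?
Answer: $-70840$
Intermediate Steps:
$f{\left(D \right)} = -15 + 5 D$ ($f{\left(D \right)} = 5 \left(-3 + D\right) = -15 + 5 D$)
$y f{\left(11 \right)} = - 1771 \left(-15 + 5 \cdot 11\right) = - 1771 \left(-15 + 55\right) = \left(-1771\right) 40 = -70840$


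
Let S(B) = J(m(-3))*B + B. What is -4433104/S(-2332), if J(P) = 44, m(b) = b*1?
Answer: 1108276/26235 ≈ 42.244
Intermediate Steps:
m(b) = b
S(B) = 45*B (S(B) = 44*B + B = 45*B)
-4433104/S(-2332) = -4433104/(45*(-2332)) = -4433104/(-104940) = -4433104*(-1/104940) = 1108276/26235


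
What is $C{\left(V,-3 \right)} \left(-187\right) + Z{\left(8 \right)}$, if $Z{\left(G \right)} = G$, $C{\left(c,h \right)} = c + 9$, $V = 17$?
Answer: $-4854$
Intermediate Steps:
$C{\left(c,h \right)} = 9 + c$
$C{\left(V,-3 \right)} \left(-187\right) + Z{\left(8 \right)} = \left(9 + 17\right) \left(-187\right) + 8 = 26 \left(-187\right) + 8 = -4862 + 8 = -4854$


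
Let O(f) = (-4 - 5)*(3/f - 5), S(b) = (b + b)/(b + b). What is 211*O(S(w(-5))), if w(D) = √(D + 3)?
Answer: 3798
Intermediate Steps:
w(D) = √(3 + D)
S(b) = 1 (S(b) = (2*b)/((2*b)) = (2*b)*(1/(2*b)) = 1)
O(f) = 45 - 27/f (O(f) = -9*(-5 + 3/f) = 45 - 27/f)
211*O(S(w(-5))) = 211*(45 - 27/1) = 211*(45 - 27*1) = 211*(45 - 27) = 211*18 = 3798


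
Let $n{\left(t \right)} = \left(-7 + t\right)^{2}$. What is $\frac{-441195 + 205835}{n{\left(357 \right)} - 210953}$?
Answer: $\frac{235360}{88453} \approx 2.6608$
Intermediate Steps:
$\frac{-441195 + 205835}{n{\left(357 \right)} - 210953} = \frac{-441195 + 205835}{\left(-7 + 357\right)^{2} - 210953} = - \frac{235360}{350^{2} - 210953} = - \frac{235360}{122500 - 210953} = - \frac{235360}{-88453} = \left(-235360\right) \left(- \frac{1}{88453}\right) = \frac{235360}{88453}$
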